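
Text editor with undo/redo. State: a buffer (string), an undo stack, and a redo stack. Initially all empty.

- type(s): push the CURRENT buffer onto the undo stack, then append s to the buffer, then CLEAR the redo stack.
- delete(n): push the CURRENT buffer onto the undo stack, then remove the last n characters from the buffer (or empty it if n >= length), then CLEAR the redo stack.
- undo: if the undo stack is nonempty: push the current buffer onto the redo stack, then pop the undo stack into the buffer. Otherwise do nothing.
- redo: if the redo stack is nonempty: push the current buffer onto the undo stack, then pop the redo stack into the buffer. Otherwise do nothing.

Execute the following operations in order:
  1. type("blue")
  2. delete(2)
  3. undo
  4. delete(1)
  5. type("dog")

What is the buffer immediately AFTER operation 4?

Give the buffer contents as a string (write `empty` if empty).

After op 1 (type): buf='blue' undo_depth=1 redo_depth=0
After op 2 (delete): buf='bl' undo_depth=2 redo_depth=0
After op 3 (undo): buf='blue' undo_depth=1 redo_depth=1
After op 4 (delete): buf='blu' undo_depth=2 redo_depth=0

Answer: blu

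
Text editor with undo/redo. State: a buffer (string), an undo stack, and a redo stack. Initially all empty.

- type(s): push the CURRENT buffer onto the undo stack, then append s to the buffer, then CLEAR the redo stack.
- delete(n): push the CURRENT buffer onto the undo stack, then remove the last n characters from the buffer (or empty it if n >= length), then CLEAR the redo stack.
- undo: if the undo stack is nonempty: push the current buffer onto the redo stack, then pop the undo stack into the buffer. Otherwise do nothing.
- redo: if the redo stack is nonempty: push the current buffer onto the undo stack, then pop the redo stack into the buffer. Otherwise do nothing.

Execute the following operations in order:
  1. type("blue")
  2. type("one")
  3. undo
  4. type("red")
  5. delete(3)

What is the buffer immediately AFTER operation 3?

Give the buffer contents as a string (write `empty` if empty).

After op 1 (type): buf='blue' undo_depth=1 redo_depth=0
After op 2 (type): buf='blueone' undo_depth=2 redo_depth=0
After op 3 (undo): buf='blue' undo_depth=1 redo_depth=1

Answer: blue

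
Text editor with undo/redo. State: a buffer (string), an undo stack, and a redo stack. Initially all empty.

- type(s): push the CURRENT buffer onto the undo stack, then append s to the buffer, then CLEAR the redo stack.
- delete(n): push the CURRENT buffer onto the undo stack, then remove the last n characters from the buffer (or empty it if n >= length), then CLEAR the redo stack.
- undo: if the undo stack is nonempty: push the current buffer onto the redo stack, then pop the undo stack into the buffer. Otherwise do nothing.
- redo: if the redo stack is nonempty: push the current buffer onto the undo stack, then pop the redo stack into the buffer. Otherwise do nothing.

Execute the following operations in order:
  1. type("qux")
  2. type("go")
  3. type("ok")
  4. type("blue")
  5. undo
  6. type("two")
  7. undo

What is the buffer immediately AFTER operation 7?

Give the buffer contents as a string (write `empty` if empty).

After op 1 (type): buf='qux' undo_depth=1 redo_depth=0
After op 2 (type): buf='quxgo' undo_depth=2 redo_depth=0
After op 3 (type): buf='quxgook' undo_depth=3 redo_depth=0
After op 4 (type): buf='quxgookblue' undo_depth=4 redo_depth=0
After op 5 (undo): buf='quxgook' undo_depth=3 redo_depth=1
After op 6 (type): buf='quxgooktwo' undo_depth=4 redo_depth=0
After op 7 (undo): buf='quxgook' undo_depth=3 redo_depth=1

Answer: quxgook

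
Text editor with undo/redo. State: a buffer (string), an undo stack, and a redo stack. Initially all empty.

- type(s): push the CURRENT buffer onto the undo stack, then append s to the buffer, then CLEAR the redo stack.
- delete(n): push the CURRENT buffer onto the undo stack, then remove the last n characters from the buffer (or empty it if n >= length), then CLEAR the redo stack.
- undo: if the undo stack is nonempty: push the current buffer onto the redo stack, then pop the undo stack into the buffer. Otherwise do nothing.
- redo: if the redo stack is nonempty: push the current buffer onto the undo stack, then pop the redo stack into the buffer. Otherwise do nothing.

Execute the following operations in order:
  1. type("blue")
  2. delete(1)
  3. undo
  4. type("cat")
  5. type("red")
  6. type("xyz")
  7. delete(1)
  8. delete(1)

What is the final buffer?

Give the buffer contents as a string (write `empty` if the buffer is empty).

Answer: bluecatredx

Derivation:
After op 1 (type): buf='blue' undo_depth=1 redo_depth=0
After op 2 (delete): buf='blu' undo_depth=2 redo_depth=0
After op 3 (undo): buf='blue' undo_depth=1 redo_depth=1
After op 4 (type): buf='bluecat' undo_depth=2 redo_depth=0
After op 5 (type): buf='bluecatred' undo_depth=3 redo_depth=0
After op 6 (type): buf='bluecatredxyz' undo_depth=4 redo_depth=0
After op 7 (delete): buf='bluecatredxy' undo_depth=5 redo_depth=0
After op 8 (delete): buf='bluecatredx' undo_depth=6 redo_depth=0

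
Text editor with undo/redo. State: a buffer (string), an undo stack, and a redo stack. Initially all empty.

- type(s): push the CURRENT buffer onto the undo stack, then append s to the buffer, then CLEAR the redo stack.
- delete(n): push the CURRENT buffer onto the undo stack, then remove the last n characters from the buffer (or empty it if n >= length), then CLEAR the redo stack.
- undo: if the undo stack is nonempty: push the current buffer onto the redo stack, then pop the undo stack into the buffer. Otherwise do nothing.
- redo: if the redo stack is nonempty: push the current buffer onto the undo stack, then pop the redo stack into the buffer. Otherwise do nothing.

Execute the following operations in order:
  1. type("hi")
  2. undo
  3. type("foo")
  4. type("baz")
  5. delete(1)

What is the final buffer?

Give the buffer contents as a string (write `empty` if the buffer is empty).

After op 1 (type): buf='hi' undo_depth=1 redo_depth=0
After op 2 (undo): buf='(empty)' undo_depth=0 redo_depth=1
After op 3 (type): buf='foo' undo_depth=1 redo_depth=0
After op 4 (type): buf='foobaz' undo_depth=2 redo_depth=0
After op 5 (delete): buf='fooba' undo_depth=3 redo_depth=0

Answer: fooba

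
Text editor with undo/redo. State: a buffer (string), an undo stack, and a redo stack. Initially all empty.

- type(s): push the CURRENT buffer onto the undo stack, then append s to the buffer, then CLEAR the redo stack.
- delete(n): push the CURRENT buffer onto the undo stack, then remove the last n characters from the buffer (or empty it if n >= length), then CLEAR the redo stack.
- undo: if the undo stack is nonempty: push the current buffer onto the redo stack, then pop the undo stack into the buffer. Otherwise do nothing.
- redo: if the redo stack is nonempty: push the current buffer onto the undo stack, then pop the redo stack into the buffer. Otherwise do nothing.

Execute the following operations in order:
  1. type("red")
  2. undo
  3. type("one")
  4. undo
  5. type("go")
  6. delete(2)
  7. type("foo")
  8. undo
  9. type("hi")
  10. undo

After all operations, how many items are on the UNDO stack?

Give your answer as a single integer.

Answer: 2

Derivation:
After op 1 (type): buf='red' undo_depth=1 redo_depth=0
After op 2 (undo): buf='(empty)' undo_depth=0 redo_depth=1
After op 3 (type): buf='one' undo_depth=1 redo_depth=0
After op 4 (undo): buf='(empty)' undo_depth=0 redo_depth=1
After op 5 (type): buf='go' undo_depth=1 redo_depth=0
After op 6 (delete): buf='(empty)' undo_depth=2 redo_depth=0
After op 7 (type): buf='foo' undo_depth=3 redo_depth=0
After op 8 (undo): buf='(empty)' undo_depth=2 redo_depth=1
After op 9 (type): buf='hi' undo_depth=3 redo_depth=0
After op 10 (undo): buf='(empty)' undo_depth=2 redo_depth=1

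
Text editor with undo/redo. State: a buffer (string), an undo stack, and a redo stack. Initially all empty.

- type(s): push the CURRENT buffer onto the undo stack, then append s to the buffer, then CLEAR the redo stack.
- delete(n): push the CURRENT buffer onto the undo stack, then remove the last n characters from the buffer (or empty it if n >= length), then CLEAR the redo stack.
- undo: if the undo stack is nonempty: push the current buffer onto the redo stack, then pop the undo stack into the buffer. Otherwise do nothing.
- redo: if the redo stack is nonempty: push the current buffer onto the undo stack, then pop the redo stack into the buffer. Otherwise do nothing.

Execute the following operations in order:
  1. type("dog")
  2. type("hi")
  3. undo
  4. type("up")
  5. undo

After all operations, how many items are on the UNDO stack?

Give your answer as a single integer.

Answer: 1

Derivation:
After op 1 (type): buf='dog' undo_depth=1 redo_depth=0
After op 2 (type): buf='doghi' undo_depth=2 redo_depth=0
After op 3 (undo): buf='dog' undo_depth=1 redo_depth=1
After op 4 (type): buf='dogup' undo_depth=2 redo_depth=0
After op 5 (undo): buf='dog' undo_depth=1 redo_depth=1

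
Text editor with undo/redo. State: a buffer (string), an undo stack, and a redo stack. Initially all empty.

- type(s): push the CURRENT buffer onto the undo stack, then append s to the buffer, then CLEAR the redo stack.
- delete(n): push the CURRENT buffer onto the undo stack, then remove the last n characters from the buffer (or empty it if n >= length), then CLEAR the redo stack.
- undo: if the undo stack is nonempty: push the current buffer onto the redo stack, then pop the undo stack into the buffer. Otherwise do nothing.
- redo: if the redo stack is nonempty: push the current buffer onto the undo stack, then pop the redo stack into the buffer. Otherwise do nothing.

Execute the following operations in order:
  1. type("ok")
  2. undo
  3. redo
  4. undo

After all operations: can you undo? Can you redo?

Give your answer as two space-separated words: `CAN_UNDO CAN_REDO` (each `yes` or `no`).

Answer: no yes

Derivation:
After op 1 (type): buf='ok' undo_depth=1 redo_depth=0
After op 2 (undo): buf='(empty)' undo_depth=0 redo_depth=1
After op 3 (redo): buf='ok' undo_depth=1 redo_depth=0
After op 4 (undo): buf='(empty)' undo_depth=0 redo_depth=1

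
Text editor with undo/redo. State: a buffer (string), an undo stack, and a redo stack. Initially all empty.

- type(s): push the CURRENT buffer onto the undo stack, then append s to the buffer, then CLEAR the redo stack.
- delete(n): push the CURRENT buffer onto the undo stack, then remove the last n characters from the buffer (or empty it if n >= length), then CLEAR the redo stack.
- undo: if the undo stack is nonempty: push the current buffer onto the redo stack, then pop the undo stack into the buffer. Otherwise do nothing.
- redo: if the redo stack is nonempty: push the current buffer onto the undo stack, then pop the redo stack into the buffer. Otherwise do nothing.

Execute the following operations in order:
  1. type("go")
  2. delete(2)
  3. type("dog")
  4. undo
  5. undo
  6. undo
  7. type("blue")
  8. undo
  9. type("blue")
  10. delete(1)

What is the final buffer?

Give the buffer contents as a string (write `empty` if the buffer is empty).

Answer: blu

Derivation:
After op 1 (type): buf='go' undo_depth=1 redo_depth=0
After op 2 (delete): buf='(empty)' undo_depth=2 redo_depth=0
After op 3 (type): buf='dog' undo_depth=3 redo_depth=0
After op 4 (undo): buf='(empty)' undo_depth=2 redo_depth=1
After op 5 (undo): buf='go' undo_depth=1 redo_depth=2
After op 6 (undo): buf='(empty)' undo_depth=0 redo_depth=3
After op 7 (type): buf='blue' undo_depth=1 redo_depth=0
After op 8 (undo): buf='(empty)' undo_depth=0 redo_depth=1
After op 9 (type): buf='blue' undo_depth=1 redo_depth=0
After op 10 (delete): buf='blu' undo_depth=2 redo_depth=0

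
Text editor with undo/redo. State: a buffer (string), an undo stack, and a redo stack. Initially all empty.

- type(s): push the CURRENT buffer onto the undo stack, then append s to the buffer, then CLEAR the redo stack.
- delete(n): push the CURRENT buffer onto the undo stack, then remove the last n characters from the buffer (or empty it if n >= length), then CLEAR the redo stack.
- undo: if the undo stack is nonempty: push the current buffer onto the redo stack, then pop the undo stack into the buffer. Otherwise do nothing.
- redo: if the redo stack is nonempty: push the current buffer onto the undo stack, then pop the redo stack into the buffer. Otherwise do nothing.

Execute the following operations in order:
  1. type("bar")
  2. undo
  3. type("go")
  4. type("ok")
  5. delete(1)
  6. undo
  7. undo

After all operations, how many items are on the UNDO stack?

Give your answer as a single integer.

After op 1 (type): buf='bar' undo_depth=1 redo_depth=0
After op 2 (undo): buf='(empty)' undo_depth=0 redo_depth=1
After op 3 (type): buf='go' undo_depth=1 redo_depth=0
After op 4 (type): buf='gook' undo_depth=2 redo_depth=0
After op 5 (delete): buf='goo' undo_depth=3 redo_depth=0
After op 6 (undo): buf='gook' undo_depth=2 redo_depth=1
After op 7 (undo): buf='go' undo_depth=1 redo_depth=2

Answer: 1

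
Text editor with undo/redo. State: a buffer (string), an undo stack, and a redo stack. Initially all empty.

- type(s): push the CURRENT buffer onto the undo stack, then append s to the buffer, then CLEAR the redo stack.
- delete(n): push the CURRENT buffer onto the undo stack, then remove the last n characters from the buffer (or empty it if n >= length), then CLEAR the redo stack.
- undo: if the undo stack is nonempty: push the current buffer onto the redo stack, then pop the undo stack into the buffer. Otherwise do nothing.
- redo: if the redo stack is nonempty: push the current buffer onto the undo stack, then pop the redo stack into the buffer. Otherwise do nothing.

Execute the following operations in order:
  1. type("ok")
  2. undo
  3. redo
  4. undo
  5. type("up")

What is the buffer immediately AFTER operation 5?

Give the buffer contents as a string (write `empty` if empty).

Answer: up

Derivation:
After op 1 (type): buf='ok' undo_depth=1 redo_depth=0
After op 2 (undo): buf='(empty)' undo_depth=0 redo_depth=1
After op 3 (redo): buf='ok' undo_depth=1 redo_depth=0
After op 4 (undo): buf='(empty)' undo_depth=0 redo_depth=1
After op 5 (type): buf='up' undo_depth=1 redo_depth=0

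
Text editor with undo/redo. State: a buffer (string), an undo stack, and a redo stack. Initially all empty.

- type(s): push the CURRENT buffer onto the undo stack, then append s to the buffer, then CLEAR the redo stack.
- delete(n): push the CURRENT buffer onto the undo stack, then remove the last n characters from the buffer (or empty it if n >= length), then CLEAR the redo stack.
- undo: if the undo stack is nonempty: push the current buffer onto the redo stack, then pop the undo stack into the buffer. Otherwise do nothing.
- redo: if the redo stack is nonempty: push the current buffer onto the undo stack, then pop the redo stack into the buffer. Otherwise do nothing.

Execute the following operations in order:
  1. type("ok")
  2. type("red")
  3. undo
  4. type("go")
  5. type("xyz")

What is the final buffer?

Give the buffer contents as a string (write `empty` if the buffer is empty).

After op 1 (type): buf='ok' undo_depth=1 redo_depth=0
After op 2 (type): buf='okred' undo_depth=2 redo_depth=0
After op 3 (undo): buf='ok' undo_depth=1 redo_depth=1
After op 4 (type): buf='okgo' undo_depth=2 redo_depth=0
After op 5 (type): buf='okgoxyz' undo_depth=3 redo_depth=0

Answer: okgoxyz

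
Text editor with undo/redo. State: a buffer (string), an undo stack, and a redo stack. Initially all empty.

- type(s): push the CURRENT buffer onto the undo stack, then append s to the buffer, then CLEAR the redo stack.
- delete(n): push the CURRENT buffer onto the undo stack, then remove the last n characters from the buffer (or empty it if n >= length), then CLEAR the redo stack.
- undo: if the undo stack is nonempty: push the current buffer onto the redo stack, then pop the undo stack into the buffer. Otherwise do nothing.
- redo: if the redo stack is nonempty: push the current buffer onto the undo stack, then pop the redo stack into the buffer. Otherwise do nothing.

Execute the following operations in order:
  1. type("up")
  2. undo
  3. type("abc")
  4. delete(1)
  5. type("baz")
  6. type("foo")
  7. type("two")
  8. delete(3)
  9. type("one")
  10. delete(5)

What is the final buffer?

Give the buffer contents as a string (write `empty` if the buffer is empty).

Answer: abbazf

Derivation:
After op 1 (type): buf='up' undo_depth=1 redo_depth=0
After op 2 (undo): buf='(empty)' undo_depth=0 redo_depth=1
After op 3 (type): buf='abc' undo_depth=1 redo_depth=0
After op 4 (delete): buf='ab' undo_depth=2 redo_depth=0
After op 5 (type): buf='abbaz' undo_depth=3 redo_depth=0
After op 6 (type): buf='abbazfoo' undo_depth=4 redo_depth=0
After op 7 (type): buf='abbazfootwo' undo_depth=5 redo_depth=0
After op 8 (delete): buf='abbazfoo' undo_depth=6 redo_depth=0
After op 9 (type): buf='abbazfooone' undo_depth=7 redo_depth=0
After op 10 (delete): buf='abbazf' undo_depth=8 redo_depth=0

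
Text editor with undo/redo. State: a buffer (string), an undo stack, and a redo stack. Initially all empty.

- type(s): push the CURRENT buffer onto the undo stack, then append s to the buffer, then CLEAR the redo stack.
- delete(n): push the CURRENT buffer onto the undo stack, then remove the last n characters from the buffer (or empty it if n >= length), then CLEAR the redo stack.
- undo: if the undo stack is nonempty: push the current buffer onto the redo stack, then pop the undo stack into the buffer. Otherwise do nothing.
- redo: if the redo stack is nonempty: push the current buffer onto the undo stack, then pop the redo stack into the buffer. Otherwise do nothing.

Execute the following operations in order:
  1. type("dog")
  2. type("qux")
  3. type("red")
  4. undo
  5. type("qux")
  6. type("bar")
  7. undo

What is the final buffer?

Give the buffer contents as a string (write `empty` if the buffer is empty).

Answer: dogquxqux

Derivation:
After op 1 (type): buf='dog' undo_depth=1 redo_depth=0
After op 2 (type): buf='dogqux' undo_depth=2 redo_depth=0
After op 3 (type): buf='dogquxred' undo_depth=3 redo_depth=0
After op 4 (undo): buf='dogqux' undo_depth=2 redo_depth=1
After op 5 (type): buf='dogquxqux' undo_depth=3 redo_depth=0
After op 6 (type): buf='dogquxquxbar' undo_depth=4 redo_depth=0
After op 7 (undo): buf='dogquxqux' undo_depth=3 redo_depth=1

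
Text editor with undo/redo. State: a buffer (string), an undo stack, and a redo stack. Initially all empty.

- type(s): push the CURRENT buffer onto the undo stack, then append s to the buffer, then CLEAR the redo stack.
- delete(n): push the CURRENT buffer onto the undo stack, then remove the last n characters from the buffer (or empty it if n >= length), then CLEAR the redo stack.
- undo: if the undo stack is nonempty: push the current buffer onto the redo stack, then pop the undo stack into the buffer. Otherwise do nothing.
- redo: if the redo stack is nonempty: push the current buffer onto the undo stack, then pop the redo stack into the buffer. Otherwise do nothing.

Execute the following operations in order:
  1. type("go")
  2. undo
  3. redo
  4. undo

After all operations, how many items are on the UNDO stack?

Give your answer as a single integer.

After op 1 (type): buf='go' undo_depth=1 redo_depth=0
After op 2 (undo): buf='(empty)' undo_depth=0 redo_depth=1
After op 3 (redo): buf='go' undo_depth=1 redo_depth=0
After op 4 (undo): buf='(empty)' undo_depth=0 redo_depth=1

Answer: 0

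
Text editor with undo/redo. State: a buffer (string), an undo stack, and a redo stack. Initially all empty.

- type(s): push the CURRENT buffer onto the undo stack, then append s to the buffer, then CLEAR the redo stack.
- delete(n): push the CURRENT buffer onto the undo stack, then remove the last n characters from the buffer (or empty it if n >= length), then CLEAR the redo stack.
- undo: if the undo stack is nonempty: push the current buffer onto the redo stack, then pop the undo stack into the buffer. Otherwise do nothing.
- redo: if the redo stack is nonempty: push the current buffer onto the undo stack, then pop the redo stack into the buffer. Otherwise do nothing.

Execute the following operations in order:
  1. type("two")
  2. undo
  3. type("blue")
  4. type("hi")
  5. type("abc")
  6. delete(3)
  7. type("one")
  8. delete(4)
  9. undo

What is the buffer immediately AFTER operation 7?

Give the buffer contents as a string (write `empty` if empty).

After op 1 (type): buf='two' undo_depth=1 redo_depth=0
After op 2 (undo): buf='(empty)' undo_depth=0 redo_depth=1
After op 3 (type): buf='blue' undo_depth=1 redo_depth=0
After op 4 (type): buf='bluehi' undo_depth=2 redo_depth=0
After op 5 (type): buf='bluehiabc' undo_depth=3 redo_depth=0
After op 6 (delete): buf='bluehi' undo_depth=4 redo_depth=0
After op 7 (type): buf='bluehione' undo_depth=5 redo_depth=0

Answer: bluehione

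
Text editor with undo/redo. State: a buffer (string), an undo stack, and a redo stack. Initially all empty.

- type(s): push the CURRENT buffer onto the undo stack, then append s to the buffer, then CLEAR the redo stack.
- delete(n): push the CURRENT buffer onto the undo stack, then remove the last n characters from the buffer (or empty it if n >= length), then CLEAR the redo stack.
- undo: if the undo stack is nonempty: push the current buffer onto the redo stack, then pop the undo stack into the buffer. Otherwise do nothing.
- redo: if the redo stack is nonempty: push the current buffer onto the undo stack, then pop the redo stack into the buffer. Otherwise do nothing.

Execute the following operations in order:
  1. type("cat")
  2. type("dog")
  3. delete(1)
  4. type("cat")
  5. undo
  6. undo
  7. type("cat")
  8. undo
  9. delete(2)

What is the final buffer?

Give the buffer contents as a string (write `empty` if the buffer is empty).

After op 1 (type): buf='cat' undo_depth=1 redo_depth=0
After op 2 (type): buf='catdog' undo_depth=2 redo_depth=0
After op 3 (delete): buf='catdo' undo_depth=3 redo_depth=0
After op 4 (type): buf='catdocat' undo_depth=4 redo_depth=0
After op 5 (undo): buf='catdo' undo_depth=3 redo_depth=1
After op 6 (undo): buf='catdog' undo_depth=2 redo_depth=2
After op 7 (type): buf='catdogcat' undo_depth=3 redo_depth=0
After op 8 (undo): buf='catdog' undo_depth=2 redo_depth=1
After op 9 (delete): buf='catd' undo_depth=3 redo_depth=0

Answer: catd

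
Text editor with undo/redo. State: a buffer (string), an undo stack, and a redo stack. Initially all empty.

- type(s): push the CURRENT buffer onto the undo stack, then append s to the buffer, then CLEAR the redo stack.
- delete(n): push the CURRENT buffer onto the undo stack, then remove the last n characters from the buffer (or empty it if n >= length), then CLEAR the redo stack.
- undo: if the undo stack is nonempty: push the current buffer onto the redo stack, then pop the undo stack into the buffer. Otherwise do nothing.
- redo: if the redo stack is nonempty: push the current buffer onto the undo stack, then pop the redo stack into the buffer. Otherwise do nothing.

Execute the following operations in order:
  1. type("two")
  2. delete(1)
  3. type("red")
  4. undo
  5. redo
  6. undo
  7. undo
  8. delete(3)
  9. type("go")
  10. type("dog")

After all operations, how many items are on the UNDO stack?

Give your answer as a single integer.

After op 1 (type): buf='two' undo_depth=1 redo_depth=0
After op 2 (delete): buf='tw' undo_depth=2 redo_depth=0
After op 3 (type): buf='twred' undo_depth=3 redo_depth=0
After op 4 (undo): buf='tw' undo_depth=2 redo_depth=1
After op 5 (redo): buf='twred' undo_depth=3 redo_depth=0
After op 6 (undo): buf='tw' undo_depth=2 redo_depth=1
After op 7 (undo): buf='two' undo_depth=1 redo_depth=2
After op 8 (delete): buf='(empty)' undo_depth=2 redo_depth=0
After op 9 (type): buf='go' undo_depth=3 redo_depth=0
After op 10 (type): buf='godog' undo_depth=4 redo_depth=0

Answer: 4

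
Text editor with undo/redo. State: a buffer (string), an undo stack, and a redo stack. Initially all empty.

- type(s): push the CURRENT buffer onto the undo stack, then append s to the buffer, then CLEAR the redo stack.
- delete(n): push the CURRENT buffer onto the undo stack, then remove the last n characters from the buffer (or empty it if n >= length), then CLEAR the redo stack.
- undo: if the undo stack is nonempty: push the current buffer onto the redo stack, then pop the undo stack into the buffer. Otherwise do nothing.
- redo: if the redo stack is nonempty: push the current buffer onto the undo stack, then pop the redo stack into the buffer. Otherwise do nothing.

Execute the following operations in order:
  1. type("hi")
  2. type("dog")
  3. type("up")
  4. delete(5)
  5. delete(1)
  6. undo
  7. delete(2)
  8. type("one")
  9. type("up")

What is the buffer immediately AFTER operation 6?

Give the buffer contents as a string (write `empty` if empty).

Answer: hi

Derivation:
After op 1 (type): buf='hi' undo_depth=1 redo_depth=0
After op 2 (type): buf='hidog' undo_depth=2 redo_depth=0
After op 3 (type): buf='hidogup' undo_depth=3 redo_depth=0
After op 4 (delete): buf='hi' undo_depth=4 redo_depth=0
After op 5 (delete): buf='h' undo_depth=5 redo_depth=0
After op 6 (undo): buf='hi' undo_depth=4 redo_depth=1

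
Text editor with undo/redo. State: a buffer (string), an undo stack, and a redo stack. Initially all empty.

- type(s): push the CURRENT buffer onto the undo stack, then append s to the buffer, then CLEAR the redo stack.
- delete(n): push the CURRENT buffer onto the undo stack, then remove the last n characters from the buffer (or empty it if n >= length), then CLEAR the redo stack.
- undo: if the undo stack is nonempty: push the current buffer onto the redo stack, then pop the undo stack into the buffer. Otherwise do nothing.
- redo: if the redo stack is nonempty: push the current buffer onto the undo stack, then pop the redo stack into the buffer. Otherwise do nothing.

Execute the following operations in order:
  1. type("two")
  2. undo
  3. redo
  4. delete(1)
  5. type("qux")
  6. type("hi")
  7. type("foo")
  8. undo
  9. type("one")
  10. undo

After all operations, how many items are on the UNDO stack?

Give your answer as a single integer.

Answer: 4

Derivation:
After op 1 (type): buf='two' undo_depth=1 redo_depth=0
After op 2 (undo): buf='(empty)' undo_depth=0 redo_depth=1
After op 3 (redo): buf='two' undo_depth=1 redo_depth=0
After op 4 (delete): buf='tw' undo_depth=2 redo_depth=0
After op 5 (type): buf='twqux' undo_depth=3 redo_depth=0
After op 6 (type): buf='twquxhi' undo_depth=4 redo_depth=0
After op 7 (type): buf='twquxhifoo' undo_depth=5 redo_depth=0
After op 8 (undo): buf='twquxhi' undo_depth=4 redo_depth=1
After op 9 (type): buf='twquxhione' undo_depth=5 redo_depth=0
After op 10 (undo): buf='twquxhi' undo_depth=4 redo_depth=1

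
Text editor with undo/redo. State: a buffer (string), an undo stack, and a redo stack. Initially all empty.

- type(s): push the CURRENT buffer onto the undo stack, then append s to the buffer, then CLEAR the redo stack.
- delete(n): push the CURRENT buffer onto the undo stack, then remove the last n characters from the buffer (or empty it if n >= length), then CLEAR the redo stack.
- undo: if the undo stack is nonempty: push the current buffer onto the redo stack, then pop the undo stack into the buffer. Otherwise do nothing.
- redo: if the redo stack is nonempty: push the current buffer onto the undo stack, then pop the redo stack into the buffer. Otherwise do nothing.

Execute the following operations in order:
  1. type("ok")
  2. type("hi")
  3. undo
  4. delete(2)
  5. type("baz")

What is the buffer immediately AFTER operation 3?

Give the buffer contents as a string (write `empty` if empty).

After op 1 (type): buf='ok' undo_depth=1 redo_depth=0
After op 2 (type): buf='okhi' undo_depth=2 redo_depth=0
After op 3 (undo): buf='ok' undo_depth=1 redo_depth=1

Answer: ok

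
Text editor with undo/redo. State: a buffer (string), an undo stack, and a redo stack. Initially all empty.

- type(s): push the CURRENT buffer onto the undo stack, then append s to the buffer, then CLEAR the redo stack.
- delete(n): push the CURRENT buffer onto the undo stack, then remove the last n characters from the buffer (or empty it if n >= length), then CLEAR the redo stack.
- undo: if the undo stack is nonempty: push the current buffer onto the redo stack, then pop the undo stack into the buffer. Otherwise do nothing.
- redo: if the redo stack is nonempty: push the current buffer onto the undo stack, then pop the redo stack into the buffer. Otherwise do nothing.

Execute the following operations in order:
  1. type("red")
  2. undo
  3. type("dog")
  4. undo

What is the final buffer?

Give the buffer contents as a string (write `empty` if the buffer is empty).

After op 1 (type): buf='red' undo_depth=1 redo_depth=0
After op 2 (undo): buf='(empty)' undo_depth=0 redo_depth=1
After op 3 (type): buf='dog' undo_depth=1 redo_depth=0
After op 4 (undo): buf='(empty)' undo_depth=0 redo_depth=1

Answer: empty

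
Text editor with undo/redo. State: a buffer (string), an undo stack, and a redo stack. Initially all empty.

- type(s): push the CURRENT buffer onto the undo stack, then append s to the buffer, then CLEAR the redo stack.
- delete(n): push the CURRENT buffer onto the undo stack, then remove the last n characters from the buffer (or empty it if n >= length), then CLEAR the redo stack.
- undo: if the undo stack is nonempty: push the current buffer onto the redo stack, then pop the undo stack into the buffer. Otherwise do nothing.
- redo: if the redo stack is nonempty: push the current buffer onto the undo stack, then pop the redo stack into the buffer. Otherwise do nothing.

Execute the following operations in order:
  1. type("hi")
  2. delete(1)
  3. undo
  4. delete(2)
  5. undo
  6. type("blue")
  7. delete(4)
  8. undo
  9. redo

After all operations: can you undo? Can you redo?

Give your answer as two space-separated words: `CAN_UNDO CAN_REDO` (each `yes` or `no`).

Answer: yes no

Derivation:
After op 1 (type): buf='hi' undo_depth=1 redo_depth=0
After op 2 (delete): buf='h' undo_depth=2 redo_depth=0
After op 3 (undo): buf='hi' undo_depth=1 redo_depth=1
After op 4 (delete): buf='(empty)' undo_depth=2 redo_depth=0
After op 5 (undo): buf='hi' undo_depth=1 redo_depth=1
After op 6 (type): buf='hiblue' undo_depth=2 redo_depth=0
After op 7 (delete): buf='hi' undo_depth=3 redo_depth=0
After op 8 (undo): buf='hiblue' undo_depth=2 redo_depth=1
After op 9 (redo): buf='hi' undo_depth=3 redo_depth=0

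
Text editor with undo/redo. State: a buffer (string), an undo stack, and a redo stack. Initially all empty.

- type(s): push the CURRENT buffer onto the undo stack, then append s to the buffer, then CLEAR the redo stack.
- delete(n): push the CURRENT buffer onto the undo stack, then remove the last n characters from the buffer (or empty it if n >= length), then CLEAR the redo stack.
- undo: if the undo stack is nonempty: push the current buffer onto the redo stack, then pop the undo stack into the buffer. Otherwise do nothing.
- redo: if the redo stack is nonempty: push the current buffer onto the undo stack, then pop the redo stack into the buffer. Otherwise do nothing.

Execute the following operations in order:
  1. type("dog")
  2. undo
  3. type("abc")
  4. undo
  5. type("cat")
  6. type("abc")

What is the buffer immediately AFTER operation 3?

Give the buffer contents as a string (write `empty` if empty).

After op 1 (type): buf='dog' undo_depth=1 redo_depth=0
After op 2 (undo): buf='(empty)' undo_depth=0 redo_depth=1
After op 3 (type): buf='abc' undo_depth=1 redo_depth=0

Answer: abc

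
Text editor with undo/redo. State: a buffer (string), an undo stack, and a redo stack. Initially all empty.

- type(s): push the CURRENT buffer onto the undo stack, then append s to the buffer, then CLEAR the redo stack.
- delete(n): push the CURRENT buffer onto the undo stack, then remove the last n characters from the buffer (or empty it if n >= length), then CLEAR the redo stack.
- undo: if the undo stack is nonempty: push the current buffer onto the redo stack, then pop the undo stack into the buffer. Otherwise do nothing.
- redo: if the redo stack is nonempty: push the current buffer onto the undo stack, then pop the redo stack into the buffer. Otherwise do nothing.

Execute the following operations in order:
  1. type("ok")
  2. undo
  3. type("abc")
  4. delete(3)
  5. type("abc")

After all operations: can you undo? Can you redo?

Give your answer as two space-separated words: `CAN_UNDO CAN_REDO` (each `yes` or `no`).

Answer: yes no

Derivation:
After op 1 (type): buf='ok' undo_depth=1 redo_depth=0
After op 2 (undo): buf='(empty)' undo_depth=0 redo_depth=1
After op 3 (type): buf='abc' undo_depth=1 redo_depth=0
After op 4 (delete): buf='(empty)' undo_depth=2 redo_depth=0
After op 5 (type): buf='abc' undo_depth=3 redo_depth=0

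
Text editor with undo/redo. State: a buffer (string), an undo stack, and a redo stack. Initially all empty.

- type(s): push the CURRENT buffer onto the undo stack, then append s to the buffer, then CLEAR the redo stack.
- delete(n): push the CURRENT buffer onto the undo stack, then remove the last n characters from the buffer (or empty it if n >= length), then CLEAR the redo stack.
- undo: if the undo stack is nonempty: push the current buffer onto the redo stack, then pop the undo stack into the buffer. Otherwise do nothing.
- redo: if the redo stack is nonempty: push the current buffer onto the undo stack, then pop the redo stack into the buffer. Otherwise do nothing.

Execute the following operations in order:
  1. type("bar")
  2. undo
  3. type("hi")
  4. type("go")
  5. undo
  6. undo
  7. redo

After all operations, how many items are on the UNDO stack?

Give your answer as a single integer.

Answer: 1

Derivation:
After op 1 (type): buf='bar' undo_depth=1 redo_depth=0
After op 2 (undo): buf='(empty)' undo_depth=0 redo_depth=1
After op 3 (type): buf='hi' undo_depth=1 redo_depth=0
After op 4 (type): buf='higo' undo_depth=2 redo_depth=0
After op 5 (undo): buf='hi' undo_depth=1 redo_depth=1
After op 6 (undo): buf='(empty)' undo_depth=0 redo_depth=2
After op 7 (redo): buf='hi' undo_depth=1 redo_depth=1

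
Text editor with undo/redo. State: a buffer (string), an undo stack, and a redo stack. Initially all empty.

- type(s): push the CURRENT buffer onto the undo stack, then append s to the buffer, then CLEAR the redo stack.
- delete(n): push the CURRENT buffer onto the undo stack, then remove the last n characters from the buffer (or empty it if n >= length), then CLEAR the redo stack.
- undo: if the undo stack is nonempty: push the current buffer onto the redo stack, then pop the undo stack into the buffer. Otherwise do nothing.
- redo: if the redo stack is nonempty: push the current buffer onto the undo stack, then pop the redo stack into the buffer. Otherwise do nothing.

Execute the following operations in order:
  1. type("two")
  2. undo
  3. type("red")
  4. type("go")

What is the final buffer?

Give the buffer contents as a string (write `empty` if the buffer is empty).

After op 1 (type): buf='two' undo_depth=1 redo_depth=0
After op 2 (undo): buf='(empty)' undo_depth=0 redo_depth=1
After op 3 (type): buf='red' undo_depth=1 redo_depth=0
After op 4 (type): buf='redgo' undo_depth=2 redo_depth=0

Answer: redgo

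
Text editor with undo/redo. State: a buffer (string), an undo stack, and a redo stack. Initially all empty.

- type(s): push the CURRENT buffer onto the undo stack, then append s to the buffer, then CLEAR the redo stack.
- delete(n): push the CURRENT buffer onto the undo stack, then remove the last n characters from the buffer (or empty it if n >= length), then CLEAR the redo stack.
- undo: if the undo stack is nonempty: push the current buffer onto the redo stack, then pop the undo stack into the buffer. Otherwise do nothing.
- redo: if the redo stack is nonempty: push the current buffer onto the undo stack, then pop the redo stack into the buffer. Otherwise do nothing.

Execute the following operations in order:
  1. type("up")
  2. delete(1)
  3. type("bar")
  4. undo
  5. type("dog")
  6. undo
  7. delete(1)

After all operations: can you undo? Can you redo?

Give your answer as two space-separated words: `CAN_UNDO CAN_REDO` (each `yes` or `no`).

Answer: yes no

Derivation:
After op 1 (type): buf='up' undo_depth=1 redo_depth=0
After op 2 (delete): buf='u' undo_depth=2 redo_depth=0
After op 3 (type): buf='ubar' undo_depth=3 redo_depth=0
After op 4 (undo): buf='u' undo_depth=2 redo_depth=1
After op 5 (type): buf='udog' undo_depth=3 redo_depth=0
After op 6 (undo): buf='u' undo_depth=2 redo_depth=1
After op 7 (delete): buf='(empty)' undo_depth=3 redo_depth=0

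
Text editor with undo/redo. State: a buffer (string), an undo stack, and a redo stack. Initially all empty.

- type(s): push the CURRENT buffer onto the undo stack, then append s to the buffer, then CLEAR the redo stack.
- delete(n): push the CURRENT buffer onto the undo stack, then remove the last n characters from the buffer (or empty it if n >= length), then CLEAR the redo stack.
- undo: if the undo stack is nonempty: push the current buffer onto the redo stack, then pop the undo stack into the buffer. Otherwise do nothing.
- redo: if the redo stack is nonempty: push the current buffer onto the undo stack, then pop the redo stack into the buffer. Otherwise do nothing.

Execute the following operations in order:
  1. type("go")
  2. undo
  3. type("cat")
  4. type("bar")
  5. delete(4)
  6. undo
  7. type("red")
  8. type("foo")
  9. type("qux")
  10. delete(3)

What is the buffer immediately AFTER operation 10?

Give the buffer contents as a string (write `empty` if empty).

After op 1 (type): buf='go' undo_depth=1 redo_depth=0
After op 2 (undo): buf='(empty)' undo_depth=0 redo_depth=1
After op 3 (type): buf='cat' undo_depth=1 redo_depth=0
After op 4 (type): buf='catbar' undo_depth=2 redo_depth=0
After op 5 (delete): buf='ca' undo_depth=3 redo_depth=0
After op 6 (undo): buf='catbar' undo_depth=2 redo_depth=1
After op 7 (type): buf='catbarred' undo_depth=3 redo_depth=0
After op 8 (type): buf='catbarredfoo' undo_depth=4 redo_depth=0
After op 9 (type): buf='catbarredfooqux' undo_depth=5 redo_depth=0
After op 10 (delete): buf='catbarredfoo' undo_depth=6 redo_depth=0

Answer: catbarredfoo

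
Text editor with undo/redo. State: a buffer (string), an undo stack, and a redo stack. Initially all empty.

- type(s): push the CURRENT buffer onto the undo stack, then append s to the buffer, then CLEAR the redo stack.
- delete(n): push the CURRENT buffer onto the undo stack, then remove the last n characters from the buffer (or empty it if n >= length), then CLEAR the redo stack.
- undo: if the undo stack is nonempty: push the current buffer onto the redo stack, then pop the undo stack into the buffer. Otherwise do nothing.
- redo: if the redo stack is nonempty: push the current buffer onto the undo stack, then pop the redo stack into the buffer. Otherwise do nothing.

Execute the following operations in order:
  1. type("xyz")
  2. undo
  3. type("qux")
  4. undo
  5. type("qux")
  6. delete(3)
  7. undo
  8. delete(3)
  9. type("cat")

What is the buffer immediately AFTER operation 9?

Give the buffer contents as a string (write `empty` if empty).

After op 1 (type): buf='xyz' undo_depth=1 redo_depth=0
After op 2 (undo): buf='(empty)' undo_depth=0 redo_depth=1
After op 3 (type): buf='qux' undo_depth=1 redo_depth=0
After op 4 (undo): buf='(empty)' undo_depth=0 redo_depth=1
After op 5 (type): buf='qux' undo_depth=1 redo_depth=0
After op 6 (delete): buf='(empty)' undo_depth=2 redo_depth=0
After op 7 (undo): buf='qux' undo_depth=1 redo_depth=1
After op 8 (delete): buf='(empty)' undo_depth=2 redo_depth=0
After op 9 (type): buf='cat' undo_depth=3 redo_depth=0

Answer: cat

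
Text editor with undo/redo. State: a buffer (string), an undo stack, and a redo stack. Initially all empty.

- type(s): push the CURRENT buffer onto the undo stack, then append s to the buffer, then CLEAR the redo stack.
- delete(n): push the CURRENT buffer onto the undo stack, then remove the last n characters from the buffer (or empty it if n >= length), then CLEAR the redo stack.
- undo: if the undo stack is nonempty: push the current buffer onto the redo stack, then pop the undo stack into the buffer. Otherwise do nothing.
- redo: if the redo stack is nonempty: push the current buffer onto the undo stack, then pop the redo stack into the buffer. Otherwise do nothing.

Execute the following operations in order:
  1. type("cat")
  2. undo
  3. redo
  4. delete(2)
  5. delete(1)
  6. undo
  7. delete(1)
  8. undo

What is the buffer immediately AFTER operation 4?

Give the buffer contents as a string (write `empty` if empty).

After op 1 (type): buf='cat' undo_depth=1 redo_depth=0
After op 2 (undo): buf='(empty)' undo_depth=0 redo_depth=1
After op 3 (redo): buf='cat' undo_depth=1 redo_depth=0
After op 4 (delete): buf='c' undo_depth=2 redo_depth=0

Answer: c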